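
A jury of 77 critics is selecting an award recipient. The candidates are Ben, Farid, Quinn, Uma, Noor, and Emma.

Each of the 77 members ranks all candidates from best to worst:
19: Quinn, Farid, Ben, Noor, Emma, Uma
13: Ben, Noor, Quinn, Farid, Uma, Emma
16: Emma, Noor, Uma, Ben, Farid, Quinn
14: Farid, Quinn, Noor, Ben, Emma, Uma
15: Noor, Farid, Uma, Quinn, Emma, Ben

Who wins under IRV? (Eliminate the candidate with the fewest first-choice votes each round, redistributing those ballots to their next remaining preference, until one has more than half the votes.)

Round 1: Ben 13, Farid 14, Quinn 19, Uma 0, Noor 15, Emma 16. Uma eliminated.
Round 2: Ben 13, Farid 14, Quinn 19, Noor 15, Emma 16. Ben eliminated.
Round 3: Farid 14, Quinn 19, Noor 28, Emma 16. Farid eliminated.
Round 4: Quinn 33, Noor 28, Emma 16. Emma eliminated.
Round 5: Quinn 33, Noor 44. Noor has a majority (≥39).

Noor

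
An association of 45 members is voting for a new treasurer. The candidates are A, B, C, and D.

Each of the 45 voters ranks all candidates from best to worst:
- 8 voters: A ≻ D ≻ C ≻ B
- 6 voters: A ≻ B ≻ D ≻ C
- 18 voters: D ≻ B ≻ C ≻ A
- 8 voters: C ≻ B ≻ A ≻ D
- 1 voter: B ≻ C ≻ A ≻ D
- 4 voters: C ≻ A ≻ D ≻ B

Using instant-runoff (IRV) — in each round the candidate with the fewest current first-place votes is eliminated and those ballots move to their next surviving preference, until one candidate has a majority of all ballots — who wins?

Round 1: A 14, B 1, C 12, D 18. B eliminated.
Round 2: A 14, C 13, D 18. C eliminated.
Round 3: A 27, D 18. A has a majority (≥23).

A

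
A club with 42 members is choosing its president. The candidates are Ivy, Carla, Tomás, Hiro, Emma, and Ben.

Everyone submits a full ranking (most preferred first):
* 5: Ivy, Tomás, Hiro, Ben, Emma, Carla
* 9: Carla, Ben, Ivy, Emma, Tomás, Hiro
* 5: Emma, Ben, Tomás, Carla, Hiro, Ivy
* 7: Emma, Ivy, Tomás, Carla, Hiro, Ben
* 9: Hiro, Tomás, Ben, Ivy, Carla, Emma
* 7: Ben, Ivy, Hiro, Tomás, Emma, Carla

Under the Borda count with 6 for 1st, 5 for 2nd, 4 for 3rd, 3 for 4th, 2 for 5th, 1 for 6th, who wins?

Ben

Ivy: 5×6 + 9×4 + 5×1 + 7×5 + 9×3 + 7×5 = 168
Carla: 5×1 + 9×6 + 5×3 + 7×3 + 9×2 + 7×1 = 120
Tomás: 5×5 + 9×2 + 5×4 + 7×4 + 9×5 + 7×3 = 157
Hiro: 5×4 + 9×1 + 5×2 + 7×2 + 9×6 + 7×4 = 135
Emma: 5×2 + 9×3 + 5×6 + 7×6 + 9×1 + 7×2 = 132
Ben: 5×3 + 9×5 + 5×5 + 7×1 + 9×4 + 7×6 = 170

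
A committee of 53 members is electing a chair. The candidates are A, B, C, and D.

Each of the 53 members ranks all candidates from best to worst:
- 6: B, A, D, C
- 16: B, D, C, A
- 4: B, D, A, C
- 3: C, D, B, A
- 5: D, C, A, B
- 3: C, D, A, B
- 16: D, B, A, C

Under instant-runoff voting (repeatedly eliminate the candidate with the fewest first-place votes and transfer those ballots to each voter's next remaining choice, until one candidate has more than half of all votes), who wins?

Round 1: A 0, B 26, C 6, D 21. A eliminated.
Round 2: B 26, C 6, D 21. C eliminated.
Round 3: B 26, D 27. D has a majority (≥27).

D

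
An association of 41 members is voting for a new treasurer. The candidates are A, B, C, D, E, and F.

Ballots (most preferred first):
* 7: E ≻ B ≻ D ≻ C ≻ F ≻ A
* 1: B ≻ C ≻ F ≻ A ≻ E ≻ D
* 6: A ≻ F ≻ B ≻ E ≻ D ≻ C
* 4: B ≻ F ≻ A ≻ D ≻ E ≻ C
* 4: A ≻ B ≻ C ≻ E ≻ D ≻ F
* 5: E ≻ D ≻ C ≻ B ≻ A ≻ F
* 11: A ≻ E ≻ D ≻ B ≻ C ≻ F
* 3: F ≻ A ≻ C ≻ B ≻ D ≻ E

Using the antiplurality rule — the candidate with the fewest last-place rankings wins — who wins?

Last-place votes: A 7, B 0, C 10, D 1, E 3, F 20.

B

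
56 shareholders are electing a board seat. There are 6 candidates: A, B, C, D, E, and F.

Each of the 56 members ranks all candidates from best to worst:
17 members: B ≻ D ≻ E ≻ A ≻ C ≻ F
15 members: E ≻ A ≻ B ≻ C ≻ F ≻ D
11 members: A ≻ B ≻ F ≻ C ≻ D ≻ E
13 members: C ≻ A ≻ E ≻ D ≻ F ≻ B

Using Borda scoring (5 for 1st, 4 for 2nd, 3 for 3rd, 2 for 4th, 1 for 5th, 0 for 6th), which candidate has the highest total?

A

A: 17×2 + 15×4 + 11×5 + 13×4 = 201
B: 17×5 + 15×3 + 11×4 + 13×0 = 174
C: 17×1 + 15×2 + 11×2 + 13×5 = 134
D: 17×4 + 15×0 + 11×1 + 13×2 = 105
E: 17×3 + 15×5 + 11×0 + 13×3 = 165
F: 17×0 + 15×1 + 11×3 + 13×1 = 61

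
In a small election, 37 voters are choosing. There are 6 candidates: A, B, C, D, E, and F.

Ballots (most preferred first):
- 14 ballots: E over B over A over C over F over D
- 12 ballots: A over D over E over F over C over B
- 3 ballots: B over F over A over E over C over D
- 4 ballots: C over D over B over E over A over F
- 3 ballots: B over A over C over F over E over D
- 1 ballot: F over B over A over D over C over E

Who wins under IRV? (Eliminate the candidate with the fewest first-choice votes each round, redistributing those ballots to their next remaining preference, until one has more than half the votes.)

Round 1: A 12, B 6, C 4, D 0, E 14, F 1. D eliminated.
Round 2: A 12, B 6, C 4, E 14, F 1. F eliminated.
Round 3: A 12, B 7, C 4, E 14. C eliminated.
Round 4: A 12, B 11, E 14. B eliminated.
Round 5: A 19, E 18. A has a majority (≥19).

A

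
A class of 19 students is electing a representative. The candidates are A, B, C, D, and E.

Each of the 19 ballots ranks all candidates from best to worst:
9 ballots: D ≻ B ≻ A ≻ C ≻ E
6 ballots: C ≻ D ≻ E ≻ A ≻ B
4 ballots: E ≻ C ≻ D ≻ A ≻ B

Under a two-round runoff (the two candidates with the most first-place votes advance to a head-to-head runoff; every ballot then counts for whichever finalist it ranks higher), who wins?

Round 1 first-place votes: A 0, B 0, C 6, D 9, E 4. D and C advance.
Runoff: D is ranked above C on 9 ballots, C above D on 10.

C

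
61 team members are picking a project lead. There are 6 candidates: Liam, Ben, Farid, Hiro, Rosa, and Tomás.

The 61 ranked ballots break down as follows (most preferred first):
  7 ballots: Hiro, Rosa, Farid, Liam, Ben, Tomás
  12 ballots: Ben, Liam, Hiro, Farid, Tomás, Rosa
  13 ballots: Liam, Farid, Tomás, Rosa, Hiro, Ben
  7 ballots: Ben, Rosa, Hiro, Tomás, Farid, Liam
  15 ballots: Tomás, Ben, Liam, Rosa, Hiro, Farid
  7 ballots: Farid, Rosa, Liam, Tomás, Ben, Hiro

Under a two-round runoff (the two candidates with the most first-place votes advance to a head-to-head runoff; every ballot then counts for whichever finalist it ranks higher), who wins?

Round 1 first-place votes: Liam 13, Ben 19, Farid 7, Hiro 7, Rosa 0, Tomás 15. Ben and Tomás advance.
Runoff: Ben is ranked above Tomás on 26 ballots, Tomás above Ben on 35.

Tomás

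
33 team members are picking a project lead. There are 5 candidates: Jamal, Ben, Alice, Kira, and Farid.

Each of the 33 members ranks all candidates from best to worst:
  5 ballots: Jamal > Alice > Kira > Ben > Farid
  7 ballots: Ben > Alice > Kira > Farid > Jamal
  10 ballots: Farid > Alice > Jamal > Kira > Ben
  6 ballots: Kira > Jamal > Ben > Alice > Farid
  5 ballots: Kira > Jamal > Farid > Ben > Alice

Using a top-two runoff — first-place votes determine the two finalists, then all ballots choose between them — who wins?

Kira

Round 1 first-place votes: Jamal 5, Ben 7, Alice 0, Kira 11, Farid 10. Kira and Farid advance.
Runoff: Kira is ranked above Farid on 23 ballots, Farid above Kira on 10.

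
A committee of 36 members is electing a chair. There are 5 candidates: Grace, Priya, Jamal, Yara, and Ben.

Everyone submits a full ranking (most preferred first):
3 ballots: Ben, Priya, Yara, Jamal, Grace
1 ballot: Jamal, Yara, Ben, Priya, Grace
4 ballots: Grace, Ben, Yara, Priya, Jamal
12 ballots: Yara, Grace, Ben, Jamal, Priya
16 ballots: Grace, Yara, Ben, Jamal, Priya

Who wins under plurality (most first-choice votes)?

Grace

First-place votes: Grace 20, Priya 0, Jamal 1, Yara 12, Ben 3.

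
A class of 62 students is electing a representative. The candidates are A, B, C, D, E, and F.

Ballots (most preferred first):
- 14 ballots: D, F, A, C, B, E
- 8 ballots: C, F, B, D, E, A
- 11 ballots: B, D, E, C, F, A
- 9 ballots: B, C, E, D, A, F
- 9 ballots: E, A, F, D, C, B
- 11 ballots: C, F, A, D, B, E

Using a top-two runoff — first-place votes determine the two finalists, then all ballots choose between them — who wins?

C

Round 1 first-place votes: A 0, B 20, C 19, D 14, E 9, F 0. B and C advance.
Runoff: B is ranked above C on 20 ballots, C above B on 42.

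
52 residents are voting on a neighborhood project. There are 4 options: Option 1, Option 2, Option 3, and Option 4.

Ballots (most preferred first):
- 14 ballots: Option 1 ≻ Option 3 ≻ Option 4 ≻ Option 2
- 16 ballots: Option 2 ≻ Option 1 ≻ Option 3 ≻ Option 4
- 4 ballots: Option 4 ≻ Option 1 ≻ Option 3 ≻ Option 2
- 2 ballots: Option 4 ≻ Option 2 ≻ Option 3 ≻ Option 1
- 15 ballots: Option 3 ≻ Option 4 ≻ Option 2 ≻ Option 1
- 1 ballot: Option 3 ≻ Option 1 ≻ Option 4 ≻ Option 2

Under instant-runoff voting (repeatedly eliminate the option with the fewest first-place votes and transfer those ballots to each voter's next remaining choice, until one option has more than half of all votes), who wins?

Option 2

Round 1: Option 1 14, Option 2 16, Option 3 16, Option 4 6. Option 4 eliminated.
Round 2: Option 1 18, Option 2 18, Option 3 16. Option 3 eliminated.
Round 3: Option 1 19, Option 2 33. Option 2 has a majority (≥27).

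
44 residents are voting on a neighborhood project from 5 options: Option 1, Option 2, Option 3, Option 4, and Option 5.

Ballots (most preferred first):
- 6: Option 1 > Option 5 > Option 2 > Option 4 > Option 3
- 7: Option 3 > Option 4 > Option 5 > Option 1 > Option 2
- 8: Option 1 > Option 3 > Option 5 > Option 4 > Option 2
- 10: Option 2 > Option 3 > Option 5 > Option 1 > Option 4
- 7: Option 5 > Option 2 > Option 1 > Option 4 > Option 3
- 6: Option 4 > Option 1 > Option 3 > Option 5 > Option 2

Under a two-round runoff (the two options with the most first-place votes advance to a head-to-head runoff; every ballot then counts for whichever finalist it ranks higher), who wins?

Round 1 first-place votes: Option 1 14, Option 2 10, Option 3 7, Option 4 6, Option 5 7. Option 1 and Option 2 advance.
Runoff: Option 1 is ranked above Option 2 on 27 ballots, Option 2 above Option 1 on 17.

Option 1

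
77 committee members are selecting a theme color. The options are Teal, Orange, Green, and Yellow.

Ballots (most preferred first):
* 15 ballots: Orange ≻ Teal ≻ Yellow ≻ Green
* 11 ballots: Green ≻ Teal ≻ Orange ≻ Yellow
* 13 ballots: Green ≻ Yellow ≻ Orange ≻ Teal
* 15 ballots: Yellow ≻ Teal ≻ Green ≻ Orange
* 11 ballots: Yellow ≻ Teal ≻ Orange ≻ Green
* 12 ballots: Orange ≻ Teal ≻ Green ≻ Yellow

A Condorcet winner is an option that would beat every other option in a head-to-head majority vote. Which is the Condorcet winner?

Yellow vs Teal: 39–38
Yellow vs Orange: 39–38
Yellow vs Green: 41–36
Yellow beats every other option.

Yellow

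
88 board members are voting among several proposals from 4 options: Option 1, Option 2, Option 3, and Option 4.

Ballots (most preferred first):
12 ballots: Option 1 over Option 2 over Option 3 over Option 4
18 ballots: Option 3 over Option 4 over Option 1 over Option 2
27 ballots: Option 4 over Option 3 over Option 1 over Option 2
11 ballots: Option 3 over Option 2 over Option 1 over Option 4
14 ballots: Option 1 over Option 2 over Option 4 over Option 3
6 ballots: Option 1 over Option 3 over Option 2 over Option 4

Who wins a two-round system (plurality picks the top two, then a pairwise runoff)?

Round 1 first-place votes: Option 1 32, Option 2 0, Option 3 29, Option 4 27. Option 1 and Option 3 advance.
Runoff: Option 1 is ranked above Option 3 on 32 ballots, Option 3 above Option 1 on 56.

Option 3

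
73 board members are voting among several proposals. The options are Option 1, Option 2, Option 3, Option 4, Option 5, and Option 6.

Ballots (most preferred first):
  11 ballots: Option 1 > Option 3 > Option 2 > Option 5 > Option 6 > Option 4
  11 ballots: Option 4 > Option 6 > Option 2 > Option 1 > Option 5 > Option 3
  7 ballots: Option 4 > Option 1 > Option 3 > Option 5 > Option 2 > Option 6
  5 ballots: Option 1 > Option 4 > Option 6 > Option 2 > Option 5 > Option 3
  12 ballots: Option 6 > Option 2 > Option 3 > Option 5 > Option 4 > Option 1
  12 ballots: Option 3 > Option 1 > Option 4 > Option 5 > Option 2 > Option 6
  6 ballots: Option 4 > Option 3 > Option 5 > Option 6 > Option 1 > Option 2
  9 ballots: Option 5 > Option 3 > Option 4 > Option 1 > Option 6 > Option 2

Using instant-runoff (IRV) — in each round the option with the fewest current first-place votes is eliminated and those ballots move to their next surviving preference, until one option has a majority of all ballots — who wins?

Option 3

Round 1: Option 1 16, Option 2 0, Option 3 12, Option 4 24, Option 5 9, Option 6 12. Option 2 eliminated.
Round 2: Option 1 16, Option 3 12, Option 4 24, Option 5 9, Option 6 12. Option 5 eliminated.
Round 3: Option 1 16, Option 3 21, Option 4 24, Option 6 12. Option 6 eliminated.
Round 4: Option 1 16, Option 3 33, Option 4 24. Option 1 eliminated.
Round 5: Option 3 44, Option 4 29. Option 3 has a majority (≥37).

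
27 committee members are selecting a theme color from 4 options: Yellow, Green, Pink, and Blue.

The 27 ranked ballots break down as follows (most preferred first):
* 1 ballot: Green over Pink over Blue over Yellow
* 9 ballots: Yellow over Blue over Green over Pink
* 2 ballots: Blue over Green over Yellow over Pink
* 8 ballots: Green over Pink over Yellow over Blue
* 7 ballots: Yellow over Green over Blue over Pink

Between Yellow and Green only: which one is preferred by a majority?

Yellow is ranked above Green on 16 ballots; Green above Yellow on 11.

Yellow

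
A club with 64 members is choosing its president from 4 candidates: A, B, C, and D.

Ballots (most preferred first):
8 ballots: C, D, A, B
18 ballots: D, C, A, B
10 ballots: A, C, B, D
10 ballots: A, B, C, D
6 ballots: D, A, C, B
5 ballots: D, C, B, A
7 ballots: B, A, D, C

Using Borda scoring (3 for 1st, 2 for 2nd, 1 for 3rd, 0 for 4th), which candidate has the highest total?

A

A: 8×1 + 18×1 + 10×3 + 10×3 + 6×2 + 5×0 + 7×2 = 112
B: 8×0 + 18×0 + 10×1 + 10×2 + 6×0 + 5×1 + 7×3 = 56
C: 8×3 + 18×2 + 10×2 + 10×1 + 6×1 + 5×2 + 7×0 = 106
D: 8×2 + 18×3 + 10×0 + 10×0 + 6×3 + 5×3 + 7×1 = 110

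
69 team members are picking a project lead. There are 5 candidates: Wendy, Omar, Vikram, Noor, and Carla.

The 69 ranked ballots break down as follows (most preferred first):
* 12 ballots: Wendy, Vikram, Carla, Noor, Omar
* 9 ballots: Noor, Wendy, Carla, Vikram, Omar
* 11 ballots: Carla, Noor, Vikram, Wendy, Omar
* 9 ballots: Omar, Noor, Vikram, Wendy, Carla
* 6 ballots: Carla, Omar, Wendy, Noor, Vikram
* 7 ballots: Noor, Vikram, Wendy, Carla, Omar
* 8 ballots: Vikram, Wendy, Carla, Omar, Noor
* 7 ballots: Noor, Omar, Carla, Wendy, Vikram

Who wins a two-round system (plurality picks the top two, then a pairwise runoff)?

Round 1 first-place votes: Wendy 12, Omar 9, Vikram 8, Noor 23, Carla 17. Noor and Carla advance.
Runoff: Noor is ranked above Carla on 32 ballots, Carla above Noor on 37.

Carla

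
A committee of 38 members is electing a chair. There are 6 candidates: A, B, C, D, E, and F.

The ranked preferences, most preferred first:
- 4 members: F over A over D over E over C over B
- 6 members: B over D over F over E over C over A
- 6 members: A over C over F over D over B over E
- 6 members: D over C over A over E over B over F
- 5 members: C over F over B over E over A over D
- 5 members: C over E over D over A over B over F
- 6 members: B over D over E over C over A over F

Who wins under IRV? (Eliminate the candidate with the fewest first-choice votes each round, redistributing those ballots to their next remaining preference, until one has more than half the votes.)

Round 1: A 6, B 12, C 10, D 6, E 0, F 4. E eliminated.
Round 2: A 6, B 12, C 10, D 6, F 4. F eliminated.
Round 3: A 10, B 12, C 10, D 6. D eliminated.
Round 4: A 10, B 12, C 16. A eliminated.
Round 5: B 12, C 26. C has a majority (≥20).

C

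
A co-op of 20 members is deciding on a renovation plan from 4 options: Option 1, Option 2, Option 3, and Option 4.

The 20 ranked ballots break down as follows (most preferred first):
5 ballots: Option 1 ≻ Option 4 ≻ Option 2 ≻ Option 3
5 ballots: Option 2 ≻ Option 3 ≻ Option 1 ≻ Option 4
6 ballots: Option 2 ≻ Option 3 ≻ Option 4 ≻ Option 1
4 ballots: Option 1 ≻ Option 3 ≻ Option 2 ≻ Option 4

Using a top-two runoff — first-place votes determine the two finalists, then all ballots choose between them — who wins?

Option 2

Round 1 first-place votes: Option 1 9, Option 2 11, Option 3 0, Option 4 0. Option 2 and Option 1 advance.
Runoff: Option 2 is ranked above Option 1 on 11 ballots, Option 1 above Option 2 on 9.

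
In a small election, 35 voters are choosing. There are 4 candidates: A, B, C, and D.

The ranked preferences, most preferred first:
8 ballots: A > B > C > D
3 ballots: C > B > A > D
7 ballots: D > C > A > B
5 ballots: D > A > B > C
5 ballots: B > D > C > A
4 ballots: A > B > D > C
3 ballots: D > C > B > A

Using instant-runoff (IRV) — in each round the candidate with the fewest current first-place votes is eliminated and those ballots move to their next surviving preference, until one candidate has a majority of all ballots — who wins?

D

Round 1: A 12, B 5, C 3, D 15. C eliminated.
Round 2: A 12, B 8, D 15. B eliminated.
Round 3: A 15, D 20. D has a majority (≥18).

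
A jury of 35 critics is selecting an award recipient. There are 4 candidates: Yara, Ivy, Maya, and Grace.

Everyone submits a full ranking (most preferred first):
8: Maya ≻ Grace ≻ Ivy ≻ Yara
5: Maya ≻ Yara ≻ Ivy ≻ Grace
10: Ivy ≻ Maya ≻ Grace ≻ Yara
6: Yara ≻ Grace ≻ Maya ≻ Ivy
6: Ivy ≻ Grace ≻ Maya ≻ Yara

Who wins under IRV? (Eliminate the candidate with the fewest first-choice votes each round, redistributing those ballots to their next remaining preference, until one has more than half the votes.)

Round 1: Yara 6, Ivy 16, Maya 13, Grace 0. Grace eliminated.
Round 2: Yara 6, Ivy 16, Maya 13. Yara eliminated.
Round 3: Ivy 16, Maya 19. Maya has a majority (≥18).

Maya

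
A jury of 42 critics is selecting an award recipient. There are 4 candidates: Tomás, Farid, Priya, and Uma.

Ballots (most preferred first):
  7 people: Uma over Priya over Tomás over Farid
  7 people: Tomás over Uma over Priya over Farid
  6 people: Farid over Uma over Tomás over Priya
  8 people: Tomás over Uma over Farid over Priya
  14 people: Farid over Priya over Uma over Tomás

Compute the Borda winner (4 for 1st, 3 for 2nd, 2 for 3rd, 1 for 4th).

Tomás: 7×2 + 7×4 + 6×2 + 8×4 + 14×1 = 100
Farid: 7×1 + 7×1 + 6×4 + 8×2 + 14×4 = 110
Priya: 7×3 + 7×2 + 6×1 + 8×1 + 14×3 = 91
Uma: 7×4 + 7×3 + 6×3 + 8×3 + 14×2 = 119

Uma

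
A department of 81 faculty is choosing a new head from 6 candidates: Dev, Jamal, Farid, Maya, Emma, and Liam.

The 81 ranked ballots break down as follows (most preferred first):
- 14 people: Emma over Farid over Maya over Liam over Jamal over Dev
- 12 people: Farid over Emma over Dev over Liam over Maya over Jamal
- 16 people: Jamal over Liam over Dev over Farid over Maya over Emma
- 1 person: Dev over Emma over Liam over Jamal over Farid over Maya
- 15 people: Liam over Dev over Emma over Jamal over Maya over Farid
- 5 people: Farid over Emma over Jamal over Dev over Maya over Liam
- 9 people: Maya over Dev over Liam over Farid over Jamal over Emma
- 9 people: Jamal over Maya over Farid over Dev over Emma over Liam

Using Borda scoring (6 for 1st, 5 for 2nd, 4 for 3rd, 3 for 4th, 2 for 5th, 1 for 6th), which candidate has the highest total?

Dev: 14×1 + 12×4 + 16×4 + 1×6 + 15×5 + 5×3 + 9×5 + 9×3 = 294
Jamal: 14×2 + 12×1 + 16×6 + 1×3 + 15×3 + 5×4 + 9×2 + 9×6 = 276
Farid: 14×5 + 12×6 + 16×3 + 1×2 + 15×1 + 5×6 + 9×3 + 9×4 = 300
Maya: 14×4 + 12×2 + 16×2 + 1×1 + 15×2 + 5×2 + 9×6 + 9×5 = 252
Emma: 14×6 + 12×5 + 16×1 + 1×5 + 15×4 + 5×5 + 9×1 + 9×2 = 277
Liam: 14×3 + 12×3 + 16×5 + 1×4 + 15×6 + 5×1 + 9×4 + 9×1 = 302

Liam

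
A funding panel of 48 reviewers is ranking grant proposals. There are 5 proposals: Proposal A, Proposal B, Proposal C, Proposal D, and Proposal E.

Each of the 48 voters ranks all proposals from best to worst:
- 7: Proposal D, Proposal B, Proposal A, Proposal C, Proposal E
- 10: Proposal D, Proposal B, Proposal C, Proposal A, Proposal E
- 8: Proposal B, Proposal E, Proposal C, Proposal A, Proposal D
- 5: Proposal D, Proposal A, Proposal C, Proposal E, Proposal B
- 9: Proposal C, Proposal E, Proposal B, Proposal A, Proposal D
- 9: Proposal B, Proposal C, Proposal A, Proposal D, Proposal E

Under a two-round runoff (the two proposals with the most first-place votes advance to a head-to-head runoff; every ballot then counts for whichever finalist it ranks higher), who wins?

Proposal B

Round 1 first-place votes: Proposal A 0, Proposal B 17, Proposal C 9, Proposal D 22, Proposal E 0. Proposal D and Proposal B advance.
Runoff: Proposal D is ranked above Proposal B on 22 ballots, Proposal B above Proposal D on 26.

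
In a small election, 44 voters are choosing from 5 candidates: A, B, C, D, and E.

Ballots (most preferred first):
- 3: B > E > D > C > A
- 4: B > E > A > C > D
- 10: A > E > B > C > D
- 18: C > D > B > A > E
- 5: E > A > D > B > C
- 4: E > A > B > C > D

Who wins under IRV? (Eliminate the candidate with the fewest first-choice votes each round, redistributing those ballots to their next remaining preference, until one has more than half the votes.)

E

Round 1: A 10, B 7, C 18, D 0, E 9. D eliminated.
Round 2: A 10, B 7, C 18, E 9. B eliminated.
Round 3: A 10, C 18, E 16. A eliminated.
Round 4: C 18, E 26. E has a majority (≥23).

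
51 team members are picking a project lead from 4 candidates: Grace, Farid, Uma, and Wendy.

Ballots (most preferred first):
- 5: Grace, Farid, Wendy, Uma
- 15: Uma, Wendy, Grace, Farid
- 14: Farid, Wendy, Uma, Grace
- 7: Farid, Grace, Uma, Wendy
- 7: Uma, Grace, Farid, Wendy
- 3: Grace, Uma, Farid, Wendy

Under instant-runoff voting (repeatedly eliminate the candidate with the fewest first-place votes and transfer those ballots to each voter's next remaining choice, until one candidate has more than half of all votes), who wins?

Round 1: Grace 8, Farid 21, Uma 22, Wendy 0. Wendy eliminated.
Round 2: Grace 8, Farid 21, Uma 22. Grace eliminated.
Round 3: Farid 26, Uma 25. Farid has a majority (≥26).

Farid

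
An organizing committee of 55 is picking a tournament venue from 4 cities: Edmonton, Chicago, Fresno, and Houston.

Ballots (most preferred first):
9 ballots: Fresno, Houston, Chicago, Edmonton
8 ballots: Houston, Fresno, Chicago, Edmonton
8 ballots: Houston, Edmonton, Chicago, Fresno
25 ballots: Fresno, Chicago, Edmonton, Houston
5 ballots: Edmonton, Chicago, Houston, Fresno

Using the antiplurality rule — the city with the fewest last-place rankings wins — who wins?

Last-place votes: Edmonton 17, Chicago 0, Fresno 13, Houston 25.

Chicago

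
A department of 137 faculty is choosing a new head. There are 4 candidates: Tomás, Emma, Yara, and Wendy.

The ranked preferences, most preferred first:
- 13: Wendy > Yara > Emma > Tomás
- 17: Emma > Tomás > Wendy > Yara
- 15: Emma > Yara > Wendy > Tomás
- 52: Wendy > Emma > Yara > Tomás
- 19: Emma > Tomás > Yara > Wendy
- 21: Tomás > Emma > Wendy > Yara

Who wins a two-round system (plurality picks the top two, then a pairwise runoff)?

Emma

Round 1 first-place votes: Tomás 21, Emma 51, Yara 0, Wendy 65. Wendy and Emma advance.
Runoff: Wendy is ranked above Emma on 65 ballots, Emma above Wendy on 72.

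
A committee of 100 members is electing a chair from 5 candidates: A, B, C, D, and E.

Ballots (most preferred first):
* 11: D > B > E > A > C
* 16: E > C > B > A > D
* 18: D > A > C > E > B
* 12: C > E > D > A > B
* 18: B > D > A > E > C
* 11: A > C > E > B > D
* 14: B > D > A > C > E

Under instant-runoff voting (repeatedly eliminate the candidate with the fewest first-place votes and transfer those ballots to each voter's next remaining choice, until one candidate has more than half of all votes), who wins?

Round 1: A 11, B 32, C 12, D 29, E 16. A eliminated.
Round 2: B 32, C 23, D 29, E 16. E eliminated.
Round 3: B 32, C 39, D 29. D eliminated.
Round 4: B 43, C 57. C has a majority (≥51).

C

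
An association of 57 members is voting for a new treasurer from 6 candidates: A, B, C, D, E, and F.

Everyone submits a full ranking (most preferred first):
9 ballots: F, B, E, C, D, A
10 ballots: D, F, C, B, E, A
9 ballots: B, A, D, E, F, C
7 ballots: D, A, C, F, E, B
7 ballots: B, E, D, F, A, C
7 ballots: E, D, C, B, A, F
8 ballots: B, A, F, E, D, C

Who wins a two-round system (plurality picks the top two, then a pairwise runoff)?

Round 1 first-place votes: A 0, B 24, C 0, D 17, E 7, F 9. B and D advance.
Runoff: B is ranked above D on 33 ballots, D above B on 24.

B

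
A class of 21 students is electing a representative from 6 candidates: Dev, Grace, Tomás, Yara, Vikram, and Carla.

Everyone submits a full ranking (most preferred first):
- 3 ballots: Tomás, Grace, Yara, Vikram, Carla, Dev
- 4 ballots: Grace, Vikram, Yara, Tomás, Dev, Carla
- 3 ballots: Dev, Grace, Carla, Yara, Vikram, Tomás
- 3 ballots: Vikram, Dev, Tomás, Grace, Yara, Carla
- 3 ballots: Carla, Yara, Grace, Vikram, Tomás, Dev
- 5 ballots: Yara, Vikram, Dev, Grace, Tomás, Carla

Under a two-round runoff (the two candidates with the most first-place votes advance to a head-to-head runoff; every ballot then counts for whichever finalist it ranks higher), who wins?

Round 1 first-place votes: Dev 3, Grace 4, Tomás 3, Yara 5, Vikram 3, Carla 3. Yara and Grace advance.
Runoff: Yara is ranked above Grace on 8 ballots, Grace above Yara on 13.

Grace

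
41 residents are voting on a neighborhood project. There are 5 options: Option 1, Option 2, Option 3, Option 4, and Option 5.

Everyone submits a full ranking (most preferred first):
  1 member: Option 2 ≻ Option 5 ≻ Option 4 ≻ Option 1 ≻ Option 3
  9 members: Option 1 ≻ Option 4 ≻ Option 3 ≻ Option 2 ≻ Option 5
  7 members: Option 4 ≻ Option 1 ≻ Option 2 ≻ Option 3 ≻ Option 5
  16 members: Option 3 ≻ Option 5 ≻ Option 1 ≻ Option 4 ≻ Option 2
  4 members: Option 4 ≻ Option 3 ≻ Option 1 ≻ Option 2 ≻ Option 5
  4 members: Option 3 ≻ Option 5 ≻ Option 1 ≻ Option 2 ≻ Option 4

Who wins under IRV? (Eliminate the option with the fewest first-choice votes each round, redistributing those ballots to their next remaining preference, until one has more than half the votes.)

Option 4

Round 1: Option 1 9, Option 2 1, Option 3 20, Option 4 11, Option 5 0. Option 5 eliminated.
Round 2: Option 1 9, Option 2 1, Option 3 20, Option 4 11. Option 2 eliminated.
Round 3: Option 1 9, Option 3 20, Option 4 12. Option 1 eliminated.
Round 4: Option 3 20, Option 4 21. Option 4 has a majority (≥21).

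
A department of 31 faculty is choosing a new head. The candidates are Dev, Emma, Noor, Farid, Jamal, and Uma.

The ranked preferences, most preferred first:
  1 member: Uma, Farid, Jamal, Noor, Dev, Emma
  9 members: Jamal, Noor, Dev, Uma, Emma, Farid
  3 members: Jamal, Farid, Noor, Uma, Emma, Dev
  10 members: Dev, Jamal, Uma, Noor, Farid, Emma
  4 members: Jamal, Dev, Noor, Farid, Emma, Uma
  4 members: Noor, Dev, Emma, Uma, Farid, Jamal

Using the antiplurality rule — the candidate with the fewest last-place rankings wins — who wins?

Last-place votes: Dev 3, Emma 11, Noor 0, Farid 9, Jamal 4, Uma 4.

Noor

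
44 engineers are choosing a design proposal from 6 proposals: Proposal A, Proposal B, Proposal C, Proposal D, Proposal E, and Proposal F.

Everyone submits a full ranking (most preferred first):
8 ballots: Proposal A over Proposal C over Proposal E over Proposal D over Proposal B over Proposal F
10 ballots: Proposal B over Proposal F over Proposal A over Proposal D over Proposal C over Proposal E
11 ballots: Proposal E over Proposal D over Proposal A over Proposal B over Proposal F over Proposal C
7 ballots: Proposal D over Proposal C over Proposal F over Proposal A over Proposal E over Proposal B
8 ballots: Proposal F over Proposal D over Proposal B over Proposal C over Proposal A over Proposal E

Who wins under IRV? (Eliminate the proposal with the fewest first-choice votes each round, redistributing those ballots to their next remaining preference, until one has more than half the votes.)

Round 1: Proposal A 8, Proposal B 10, Proposal C 0, Proposal D 7, Proposal E 11, Proposal F 8. Proposal C eliminated.
Round 2: Proposal A 8, Proposal B 10, Proposal D 7, Proposal E 11, Proposal F 8. Proposal D eliminated.
Round 3: Proposal A 8, Proposal B 10, Proposal E 11, Proposal F 15. Proposal A eliminated.
Round 4: Proposal B 10, Proposal E 19, Proposal F 15. Proposal B eliminated.
Round 5: Proposal E 19, Proposal F 25. Proposal F has a majority (≥23).

Proposal F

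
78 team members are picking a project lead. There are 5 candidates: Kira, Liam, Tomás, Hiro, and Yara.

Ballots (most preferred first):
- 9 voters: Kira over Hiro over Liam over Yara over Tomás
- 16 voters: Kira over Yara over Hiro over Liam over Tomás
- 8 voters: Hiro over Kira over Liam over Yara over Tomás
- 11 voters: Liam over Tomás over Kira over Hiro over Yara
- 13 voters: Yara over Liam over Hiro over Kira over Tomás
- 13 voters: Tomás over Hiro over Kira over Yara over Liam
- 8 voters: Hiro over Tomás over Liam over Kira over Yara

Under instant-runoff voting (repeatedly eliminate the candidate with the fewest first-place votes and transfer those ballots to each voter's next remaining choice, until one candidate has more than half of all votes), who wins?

Hiro

Round 1: Kira 25, Liam 11, Tomás 13, Hiro 16, Yara 13. Liam eliminated.
Round 2: Kira 25, Tomás 24, Hiro 16, Yara 13. Yara eliminated.
Round 3: Kira 25, Tomás 24, Hiro 29. Tomás eliminated.
Round 4: Kira 36, Hiro 42. Hiro has a majority (≥40).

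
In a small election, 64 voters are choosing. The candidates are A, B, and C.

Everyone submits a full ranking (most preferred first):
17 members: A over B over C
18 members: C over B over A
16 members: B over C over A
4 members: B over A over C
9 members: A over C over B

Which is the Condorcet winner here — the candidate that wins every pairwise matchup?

B

B vs A: 38–26
B vs C: 37–27
B beats every other candidate.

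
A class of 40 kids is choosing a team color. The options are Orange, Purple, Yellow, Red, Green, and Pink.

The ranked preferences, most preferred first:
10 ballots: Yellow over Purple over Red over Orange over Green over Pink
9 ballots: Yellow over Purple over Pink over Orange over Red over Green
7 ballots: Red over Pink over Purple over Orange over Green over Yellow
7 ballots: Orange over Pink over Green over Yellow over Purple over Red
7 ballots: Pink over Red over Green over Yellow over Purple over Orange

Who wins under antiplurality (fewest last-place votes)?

Last-place votes: Orange 7, Purple 0, Yellow 7, Red 7, Green 9, Pink 10.

Purple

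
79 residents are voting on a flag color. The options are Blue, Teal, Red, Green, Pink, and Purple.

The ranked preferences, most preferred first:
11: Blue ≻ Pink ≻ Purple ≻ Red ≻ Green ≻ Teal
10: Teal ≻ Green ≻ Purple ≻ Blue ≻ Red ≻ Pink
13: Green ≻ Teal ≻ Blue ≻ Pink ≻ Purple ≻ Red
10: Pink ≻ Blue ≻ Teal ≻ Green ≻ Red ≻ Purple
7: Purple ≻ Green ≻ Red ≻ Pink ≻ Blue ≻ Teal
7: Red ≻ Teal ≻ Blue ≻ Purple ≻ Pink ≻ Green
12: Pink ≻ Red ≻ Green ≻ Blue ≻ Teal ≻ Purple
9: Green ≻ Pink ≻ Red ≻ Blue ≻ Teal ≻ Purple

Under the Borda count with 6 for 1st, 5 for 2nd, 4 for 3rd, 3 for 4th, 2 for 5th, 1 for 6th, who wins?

Blue: 11×6 + 10×3 + 13×4 + 10×5 + 7×2 + 7×4 + 12×3 + 9×3 = 303
Teal: 11×1 + 10×6 + 13×5 + 10×4 + 7×1 + 7×5 + 12×2 + 9×2 = 260
Red: 11×3 + 10×2 + 13×1 + 10×2 + 7×4 + 7×6 + 12×5 + 9×4 = 252
Green: 11×2 + 10×5 + 13×6 + 10×3 + 7×5 + 7×1 + 12×4 + 9×6 = 324
Pink: 11×5 + 10×1 + 13×3 + 10×6 + 7×3 + 7×2 + 12×6 + 9×5 = 316
Purple: 11×4 + 10×4 + 13×2 + 10×1 + 7×6 + 7×3 + 12×1 + 9×1 = 204

Green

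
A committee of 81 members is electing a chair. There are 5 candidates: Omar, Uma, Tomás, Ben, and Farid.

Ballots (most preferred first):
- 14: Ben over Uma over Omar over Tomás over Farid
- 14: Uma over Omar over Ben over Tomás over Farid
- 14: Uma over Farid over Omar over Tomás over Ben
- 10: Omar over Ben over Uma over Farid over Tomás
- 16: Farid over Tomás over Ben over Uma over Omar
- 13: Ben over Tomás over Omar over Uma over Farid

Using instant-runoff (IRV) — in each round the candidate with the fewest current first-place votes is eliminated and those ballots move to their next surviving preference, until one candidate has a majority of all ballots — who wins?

Ben

Round 1: Omar 10, Uma 28, Tomás 0, Ben 27, Farid 16. Tomás eliminated.
Round 2: Omar 10, Uma 28, Ben 27, Farid 16. Omar eliminated.
Round 3: Uma 28, Ben 37, Farid 16. Farid eliminated.
Round 4: Uma 28, Ben 53. Ben has a majority (≥41).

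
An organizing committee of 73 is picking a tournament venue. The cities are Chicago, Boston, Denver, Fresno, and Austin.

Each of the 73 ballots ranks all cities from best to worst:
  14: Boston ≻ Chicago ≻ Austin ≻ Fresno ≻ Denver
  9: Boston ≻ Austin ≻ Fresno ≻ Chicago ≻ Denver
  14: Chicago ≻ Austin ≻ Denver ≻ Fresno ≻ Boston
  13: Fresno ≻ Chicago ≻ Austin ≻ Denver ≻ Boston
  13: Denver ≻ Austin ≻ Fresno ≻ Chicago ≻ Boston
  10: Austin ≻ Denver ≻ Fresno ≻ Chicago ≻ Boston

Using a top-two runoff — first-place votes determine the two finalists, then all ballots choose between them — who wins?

Round 1 first-place votes: Chicago 14, Boston 23, Denver 13, Fresno 13, Austin 10. Boston and Chicago advance.
Runoff: Boston is ranked above Chicago on 23 ballots, Chicago above Boston on 50.

Chicago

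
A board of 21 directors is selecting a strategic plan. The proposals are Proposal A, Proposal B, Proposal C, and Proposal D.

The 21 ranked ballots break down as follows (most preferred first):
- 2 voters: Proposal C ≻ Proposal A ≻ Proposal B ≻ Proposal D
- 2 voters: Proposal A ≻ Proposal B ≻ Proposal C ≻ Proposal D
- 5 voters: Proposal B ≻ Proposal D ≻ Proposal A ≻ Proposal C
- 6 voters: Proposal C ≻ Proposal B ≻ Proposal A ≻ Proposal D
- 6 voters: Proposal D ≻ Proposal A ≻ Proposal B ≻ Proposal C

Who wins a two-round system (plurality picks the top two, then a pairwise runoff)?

Proposal D

Round 1 first-place votes: Proposal A 2, Proposal B 5, Proposal C 8, Proposal D 6. Proposal C and Proposal D advance.
Runoff: Proposal C is ranked above Proposal D on 10 ballots, Proposal D above Proposal C on 11.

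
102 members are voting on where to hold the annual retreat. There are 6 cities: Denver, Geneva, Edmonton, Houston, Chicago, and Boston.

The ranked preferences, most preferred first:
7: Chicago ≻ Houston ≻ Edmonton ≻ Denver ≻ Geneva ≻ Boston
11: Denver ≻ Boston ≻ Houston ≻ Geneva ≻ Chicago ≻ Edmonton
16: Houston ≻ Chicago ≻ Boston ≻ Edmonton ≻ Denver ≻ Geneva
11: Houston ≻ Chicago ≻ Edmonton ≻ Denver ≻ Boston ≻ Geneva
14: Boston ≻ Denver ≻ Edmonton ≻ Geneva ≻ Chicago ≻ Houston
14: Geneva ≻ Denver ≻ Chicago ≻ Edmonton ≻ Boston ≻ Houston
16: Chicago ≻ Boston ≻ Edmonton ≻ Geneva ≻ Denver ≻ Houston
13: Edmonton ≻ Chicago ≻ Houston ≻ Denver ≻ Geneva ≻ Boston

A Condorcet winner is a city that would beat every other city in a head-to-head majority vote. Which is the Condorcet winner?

Chicago vs Denver: 63–39
Chicago vs Geneva: 63–39
Chicago vs Edmonton: 75–27
Chicago vs Houston: 64–38
Chicago vs Boston: 77–25
Chicago beats every other city.

Chicago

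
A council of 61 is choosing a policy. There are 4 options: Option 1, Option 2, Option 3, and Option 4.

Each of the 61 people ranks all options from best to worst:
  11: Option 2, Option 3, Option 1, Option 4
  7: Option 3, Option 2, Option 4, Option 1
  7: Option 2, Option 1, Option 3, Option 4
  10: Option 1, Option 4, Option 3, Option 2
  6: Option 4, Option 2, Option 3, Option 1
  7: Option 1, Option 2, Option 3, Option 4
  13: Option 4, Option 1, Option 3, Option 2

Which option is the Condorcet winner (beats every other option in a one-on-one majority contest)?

Option 2 vs Option 1: 31–30
Option 2 vs Option 3: 31–30
Option 2 vs Option 4: 32–29
Option 2 beats every other option.

Option 2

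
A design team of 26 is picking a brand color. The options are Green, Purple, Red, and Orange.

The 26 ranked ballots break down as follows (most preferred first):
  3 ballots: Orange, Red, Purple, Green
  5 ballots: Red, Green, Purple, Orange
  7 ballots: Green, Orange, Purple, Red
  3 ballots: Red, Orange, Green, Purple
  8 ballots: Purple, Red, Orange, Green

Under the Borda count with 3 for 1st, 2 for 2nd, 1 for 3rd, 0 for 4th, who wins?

Green: 3×0 + 5×2 + 7×3 + 3×1 + 8×0 = 34
Purple: 3×1 + 5×1 + 7×1 + 3×0 + 8×3 = 39
Red: 3×2 + 5×3 + 7×0 + 3×3 + 8×2 = 46
Orange: 3×3 + 5×0 + 7×2 + 3×2 + 8×1 = 37

Red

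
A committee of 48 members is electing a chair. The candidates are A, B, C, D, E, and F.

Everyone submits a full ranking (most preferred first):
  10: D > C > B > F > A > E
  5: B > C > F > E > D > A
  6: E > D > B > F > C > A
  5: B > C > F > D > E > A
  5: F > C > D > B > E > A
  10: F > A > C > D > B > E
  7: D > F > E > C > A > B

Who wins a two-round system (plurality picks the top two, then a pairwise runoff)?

F

Round 1 first-place votes: A 0, B 10, C 0, D 17, E 6, F 15. D and F advance.
Runoff: D is ranked above F on 23 ballots, F above D on 25.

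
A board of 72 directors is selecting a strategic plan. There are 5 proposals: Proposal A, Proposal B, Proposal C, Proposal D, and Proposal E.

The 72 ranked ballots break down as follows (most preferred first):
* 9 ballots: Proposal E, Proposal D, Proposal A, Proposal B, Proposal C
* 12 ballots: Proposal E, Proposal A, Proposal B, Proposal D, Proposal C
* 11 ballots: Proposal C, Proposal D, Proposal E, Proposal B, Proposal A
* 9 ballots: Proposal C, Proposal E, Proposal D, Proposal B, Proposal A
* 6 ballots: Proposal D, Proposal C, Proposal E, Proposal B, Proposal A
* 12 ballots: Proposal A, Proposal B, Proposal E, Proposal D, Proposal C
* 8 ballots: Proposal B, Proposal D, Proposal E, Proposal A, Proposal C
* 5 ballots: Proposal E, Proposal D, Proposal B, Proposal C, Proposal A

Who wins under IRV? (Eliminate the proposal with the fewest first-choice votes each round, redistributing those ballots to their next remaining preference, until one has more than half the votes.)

Round 1: Proposal A 12, Proposal B 8, Proposal C 20, Proposal D 6, Proposal E 26. Proposal D eliminated.
Round 2: Proposal A 12, Proposal B 8, Proposal C 26, Proposal E 26. Proposal B eliminated.
Round 3: Proposal A 12, Proposal C 26, Proposal E 34. Proposal A eliminated.
Round 4: Proposal C 26, Proposal E 46. Proposal E has a majority (≥37).

Proposal E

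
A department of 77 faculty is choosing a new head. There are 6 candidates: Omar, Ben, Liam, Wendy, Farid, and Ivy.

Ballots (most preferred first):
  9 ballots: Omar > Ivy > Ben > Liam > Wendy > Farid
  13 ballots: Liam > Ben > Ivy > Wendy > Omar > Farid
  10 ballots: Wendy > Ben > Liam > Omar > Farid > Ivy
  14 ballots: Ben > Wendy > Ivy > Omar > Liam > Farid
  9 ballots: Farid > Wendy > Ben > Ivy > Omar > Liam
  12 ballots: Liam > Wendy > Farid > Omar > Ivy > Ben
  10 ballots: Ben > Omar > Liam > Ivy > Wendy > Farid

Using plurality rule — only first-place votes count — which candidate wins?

Liam

First-place votes: Omar 9, Ben 24, Liam 25, Wendy 10, Farid 9, Ivy 0.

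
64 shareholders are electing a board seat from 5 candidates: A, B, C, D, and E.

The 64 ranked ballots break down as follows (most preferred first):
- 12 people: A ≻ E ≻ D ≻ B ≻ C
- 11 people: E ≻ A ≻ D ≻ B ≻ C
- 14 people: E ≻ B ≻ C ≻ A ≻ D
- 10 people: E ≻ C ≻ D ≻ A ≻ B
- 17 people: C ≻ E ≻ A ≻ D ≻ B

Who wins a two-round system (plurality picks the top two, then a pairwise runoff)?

E

Round 1 first-place votes: A 12, B 0, C 17, D 0, E 35. E and C advance.
Runoff: E is ranked above C on 47 ballots, C above E on 17.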